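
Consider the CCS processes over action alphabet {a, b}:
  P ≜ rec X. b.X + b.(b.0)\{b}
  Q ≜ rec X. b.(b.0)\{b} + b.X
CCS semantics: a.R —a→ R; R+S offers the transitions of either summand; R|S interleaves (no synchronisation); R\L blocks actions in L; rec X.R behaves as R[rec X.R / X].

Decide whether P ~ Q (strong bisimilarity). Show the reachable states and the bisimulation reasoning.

P's transition system — 2 states:
  p0 = rec X. b.X + b.(b.0)\{b} → --b--▸ p0, --b--▸ p1
  p1 = (b.0)\{b} → deadlocked
Q's transition system — 2 states:
  q0 = rec X. b.(b.0)\{b} + b.X → --b--▸ q0, --b--▸ q1
  q1 = (b.0)\{b} → deadlocked
Partition-refinement fixed point:
  B0 = {p0, q0}
  B1 = {p1, q1}
p0 ∈ B0, q0 ∈ B0 → same block

bisimilar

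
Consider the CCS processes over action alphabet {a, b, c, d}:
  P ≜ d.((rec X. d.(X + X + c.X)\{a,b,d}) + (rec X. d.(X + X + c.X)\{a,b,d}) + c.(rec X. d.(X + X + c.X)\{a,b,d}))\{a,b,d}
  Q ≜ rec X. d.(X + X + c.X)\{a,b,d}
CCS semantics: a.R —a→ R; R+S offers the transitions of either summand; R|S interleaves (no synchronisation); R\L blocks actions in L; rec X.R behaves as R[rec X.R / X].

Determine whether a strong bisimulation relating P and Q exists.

P ~ Q

P's transition system — 3 states:
  p0 = d.((rec X. d.(X + X + c.X)\{a,b,d}) + (rec X. d.(X + X + c.X)\{a,b,d}) + c.(rec X. d.(X + X + c.X)\{a,b,d}))\{a,b,d} :: —d→ p1
  p1 = ((rec X. d.(X + X + c.X)\{a,b,d}) + (rec X. d.(X + X + c.X)\{a,b,d}) + c.(rec X. d.(X + X + c.X)\{a,b,d}))\{a,b,d} :: —c→ p2
  p2 = (rec X. d.(X + X + c.X)\{a,b,d})\{a,b,d} :: (no moves)
Q's transition system — 3 states:
  q0 = rec X. d.(X + X + c.X)\{a,b,d} :: —d→ q1
  q1 = ((rec X. d.(X + X + c.X)\{a,b,d}) + (rec X. d.(X + X + c.X)\{a,b,d}) + c.(rec X. d.(X + X + c.X)\{a,b,d}))\{a,b,d} :: —c→ q2
  q2 = (rec X. d.(X + X + c.X)\{a,b,d})\{a,b,d} :: (no moves)
Partition-refinement fixed point:
  B0 = {p0, q0}
  B1 = {p1, q1}
  B2 = {p2, q2}
p0 ∈ B0, q0 ∈ B0 → same block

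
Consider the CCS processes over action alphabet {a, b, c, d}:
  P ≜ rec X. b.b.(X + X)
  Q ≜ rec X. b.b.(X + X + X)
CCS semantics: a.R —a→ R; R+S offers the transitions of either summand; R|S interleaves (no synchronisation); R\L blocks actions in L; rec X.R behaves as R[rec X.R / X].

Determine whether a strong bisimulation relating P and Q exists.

P's transition system — 3 states:
  u0 = rec X. b.b.(X + X) has moves --b--▸ u1
  u1 = b.((rec X. b.b.(X + X)) + (rec X. b.b.(X + X))) has moves --b--▸ u2
  u2 = (rec X. b.b.(X + X)) + (rec X. b.b.(X + X)) has moves --b--▸ u1
Q's transition system — 3 states:
  v0 = rec X. b.b.(X + X + X) has moves --b--▸ v1
  v1 = b.((rec X. b.b.(X + X + X)) + (rec X. b.b.(X + X + X)) + (rec X. b.b.(X + X + X))) has moves --b--▸ v2
  v2 = (rec X. b.b.(X + X + X)) + (rec X. b.b.(X + X + X)) + (rec X. b.b.(X + X + X)) has moves --b--▸ v1
Coarsest stable partition (strong bisimilarity classes):
  B0 = {u0, u1, u2, v0, v1, v2}
u0 ∈ B0, v0 ∈ B0 → same block

bisimilar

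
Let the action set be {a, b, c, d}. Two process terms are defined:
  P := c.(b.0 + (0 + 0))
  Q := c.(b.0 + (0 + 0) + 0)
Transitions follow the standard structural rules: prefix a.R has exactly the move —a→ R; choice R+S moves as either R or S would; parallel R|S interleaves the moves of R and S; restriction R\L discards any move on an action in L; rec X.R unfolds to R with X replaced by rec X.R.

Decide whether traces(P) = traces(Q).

trace-equivalent

Reachable graph of P (3 states):
  m0 = c.(b.0 + (0 + 0)) has moves —c→ m1
  m1 = b.0 + (0 + 0) has moves —b→ m2
  m2 = 0 has moves stopped
Reachable graph of Q (3 states):
  n0 = c.(b.0 + (0 + 0) + 0) has moves —c→ n1
  n1 = b.0 + (0 + 0) + 0 has moves —b→ n2
  n2 = 0 has moves stopped
Partition-refinement fixed point:
  B0 = {m0, n0}
  B1 = {m1, n1}
  B2 = {m2, n2}
m0 ∈ B0, n0 ∈ B0 → same block
Bisimilar ⇒ trace-equivalent.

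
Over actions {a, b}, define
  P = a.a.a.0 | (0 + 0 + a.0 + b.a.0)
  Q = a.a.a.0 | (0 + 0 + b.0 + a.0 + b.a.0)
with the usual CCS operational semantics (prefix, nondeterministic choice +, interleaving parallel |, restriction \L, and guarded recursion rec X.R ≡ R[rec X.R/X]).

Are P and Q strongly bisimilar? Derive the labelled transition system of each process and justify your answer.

Reachable graph of P (12 states):
  s0 = a.a.a.0 | (0 + 0 + a.0 + b.a.0) has moves --a--▸ s1, --a--▸ s2, --b--▸ s3
  s1 = a.a.0 | (0 + 0 + a.0 + b.a.0) has moves --a--▸ s4, --a--▸ s5, --b--▸ s6
  s2 = a.a.a.0 | 0 has moves --a--▸ s5
  s3 = a.a.a.0 | a.0 has moves --a--▸ s2, --a--▸ s6
  s4 = a.0 | (0 + 0 + a.0 + b.a.0) has moves --a--▸ s7, --a--▸ s8, --b--▸ s9
  s5 = a.a.0 | 0 has moves --a--▸ s8
  s6 = a.a.0 | a.0 has moves --a--▸ s5, --a--▸ s9
  s7 = 0 | (0 + 0 + a.0 + b.a.0) has moves --a--▸ s10, --b--▸ s11
  s8 = a.0 | 0 has moves --a--▸ s10
  s9 = a.0 | a.0 has moves --a--▸ s11, --a--▸ s8
  s10 = 0 | 0 has moves (no moves)
  s11 = 0 | a.0 has moves --a--▸ s10
Reachable graph of Q (12 states):
  t0 = a.a.a.0 | (0 + 0 + b.0 + a.0 + b.a.0) has moves --a--▸ t1, --a--▸ t2, --b--▸ t2, --b--▸ t3
  t1 = a.a.0 | (0 + 0 + b.0 + a.0 + b.a.0) has moves --a--▸ t4, --a--▸ t5, --b--▸ t5, --b--▸ t6
  t2 = a.a.a.0 | 0 has moves --a--▸ t5
  t3 = a.a.a.0 | a.0 has moves --a--▸ t2, --a--▸ t6
  t4 = a.0 | (0 + 0 + b.0 + a.0 + b.a.0) has moves --a--▸ t7, --a--▸ t8, --b--▸ t8, --b--▸ t9
  t5 = a.a.0 | 0 has moves --a--▸ t8
  t6 = a.a.0 | a.0 has moves --a--▸ t5, --a--▸ t9
  t7 = 0 | (0 + 0 + b.0 + a.0 + b.a.0) has moves --a--▸ t10, --b--▸ t10, --b--▸ t11
  t8 = a.0 | 0 has moves --a--▸ t10
  t9 = a.0 | a.0 has moves --a--▸ t11, --a--▸ t8
  t10 = 0 | 0 has moves (no moves)
  t11 = 0 | a.0 has moves --a--▸ t10
Coarsest stable partition (strong bisimilarity classes):
  B0 = {s0}
  B1 = {s3, t3}
  B2 = {s2, s6, t2, t6}
  B3 = {s5, s9, t5, t9}
  B4 = {s11, s8, t11, t8}
  B5 = {s10, t10}
  B6 = {s1}
  B7 = {s4}
  B8 = {s7}
  B9 = {t0}
  B10 = {t1}
  B11 = {t4}
  B12 = {t7}
s0 ∈ B0, t0 ∈ B9 → different blocks

not bisimilar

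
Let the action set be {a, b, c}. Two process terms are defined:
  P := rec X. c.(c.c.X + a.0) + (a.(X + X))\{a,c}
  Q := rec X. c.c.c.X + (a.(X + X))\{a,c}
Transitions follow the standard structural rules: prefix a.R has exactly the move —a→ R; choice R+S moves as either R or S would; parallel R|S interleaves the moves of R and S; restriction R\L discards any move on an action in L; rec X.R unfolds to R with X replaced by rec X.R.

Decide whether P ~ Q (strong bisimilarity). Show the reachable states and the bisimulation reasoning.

NO

Reachable graph of P (4 states):
  m0 = rec X. c.(c.c.X + a.0) + (a.(X + X))\{a,c} | ··c··> m1
  m1 = c.c.(rec X. c.(c.c.X + a.0) + (a.(X + X))\{a,c}) + a.0 | ··a··> m2, ··c··> m3
  m2 = 0 | stopped
  m3 = c.(rec X. c.(c.c.X + a.0) + (a.(X + X))\{a,c}) | ··c··> m0
Reachable graph of Q (3 states):
  n0 = rec X. c.c.c.X + (a.(X + X))\{a,c} | ··c··> n1
  n1 = c.c.(rec X. c.c.c.X + (a.(X + X))\{a,c}) | ··c··> n2
  n2 = c.(rec X. c.c.c.X + (a.(X + X))\{a,c}) | ··c··> n0
Bisimilarity quotient blocks:
  B0 = {m0}
  B1 = {m1}
  B2 = {m2}
  B3 = {m3}
  B4 = {n0, n1, n2}
m0 ∈ B0, n0 ∈ B4 → different blocks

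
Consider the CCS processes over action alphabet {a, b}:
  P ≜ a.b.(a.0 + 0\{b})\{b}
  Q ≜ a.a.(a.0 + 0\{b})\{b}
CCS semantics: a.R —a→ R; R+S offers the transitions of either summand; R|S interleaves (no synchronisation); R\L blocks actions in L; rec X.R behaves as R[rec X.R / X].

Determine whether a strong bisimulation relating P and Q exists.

P ≁ Q

Reachable graph of P (4 states):
  p0 = a.b.(a.0 + 0\{b})\{b} | —a→ p1
  p1 = b.(a.0 + 0\{b})\{b} | —b→ p2
  p2 = (a.0 + 0\{b})\{b} | —a→ p3
  p3 = 0\{b} | ∅
Reachable graph of Q (4 states):
  q0 = a.a.(a.0 + 0\{b})\{b} | —a→ q1
  q1 = a.(a.0 + 0\{b})\{b} | —a→ q2
  q2 = (a.0 + 0\{b})\{b} | —a→ q3
  q3 = 0\{b} | ∅
Coarsest stable partition (strong bisimilarity classes):
  B0 = {p0}
  B1 = {p1}
  B2 = {p2, q2}
  B3 = {p3, q3}
  B4 = {q0}
  B5 = {q1}
p0 ∈ B0, q0 ∈ B4 → different blocks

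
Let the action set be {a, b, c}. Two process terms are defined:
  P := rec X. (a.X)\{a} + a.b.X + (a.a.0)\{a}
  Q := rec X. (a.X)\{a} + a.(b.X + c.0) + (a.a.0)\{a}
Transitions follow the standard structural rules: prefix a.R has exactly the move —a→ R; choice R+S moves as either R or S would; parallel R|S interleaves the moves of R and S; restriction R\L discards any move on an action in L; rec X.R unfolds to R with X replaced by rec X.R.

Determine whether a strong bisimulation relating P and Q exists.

LTS(P): 2 reachable states
  u0 = rec X. (a.X)\{a} + a.b.X + (a.a.0)\{a} ⊢ -a-> u1
  u1 = b.(rec X. (a.X)\{a} + a.b.X + (a.a.0)\{a}) ⊢ -b-> u0
LTS(Q): 3 reachable states
  v0 = rec X. (a.X)\{a} + a.(b.X + c.0) + (a.a.0)\{a} ⊢ -a-> v1
  v1 = b.(rec X. (a.X)\{a} + a.(b.X + c.0) + (a.a.0)\{a}) + c.0 ⊢ -b-> v0, -c-> v2
  v2 = 0 ⊢ deadlocked
Coarsest stable partition (strong bisimilarity classes):
  B0 = {u0}
  B1 = {u1}
  B2 = {v0}
  B3 = {v1}
  B4 = {v2}
u0 ∈ B0, v0 ∈ B2 → different blocks

NO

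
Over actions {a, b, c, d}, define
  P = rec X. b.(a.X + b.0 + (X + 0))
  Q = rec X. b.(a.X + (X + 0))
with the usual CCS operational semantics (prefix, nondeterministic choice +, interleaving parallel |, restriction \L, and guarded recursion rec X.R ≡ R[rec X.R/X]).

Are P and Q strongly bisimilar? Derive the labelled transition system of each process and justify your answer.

Reachable graph of P (3 states):
  s0 = rec X. b.(a.X + b.0 + (X + 0)) → --b--▸ s1
  s1 = a.(rec X. b.(a.X + b.0 + (X + 0))) + b.0 + ((rec X. b.(a.X + b.0 + (X + 0))) + 0) → --a--▸ s0, --b--▸ s1, --b--▸ s2
  s2 = 0 → ∅
Reachable graph of Q (2 states):
  t0 = rec X. b.(a.X + (X + 0)) → --b--▸ t1
  t1 = a.(rec X. b.(a.X + (X + 0))) + ((rec X. b.(a.X + (X + 0))) + 0) → --a--▸ t0, --b--▸ t1
Partition-refinement fixed point:
  B0 = {s0}
  B1 = {s1}
  B2 = {s2}
  B3 = {t0}
  B4 = {t1}
s0 ∈ B0, t0 ∈ B3 → different blocks

P ≁ Q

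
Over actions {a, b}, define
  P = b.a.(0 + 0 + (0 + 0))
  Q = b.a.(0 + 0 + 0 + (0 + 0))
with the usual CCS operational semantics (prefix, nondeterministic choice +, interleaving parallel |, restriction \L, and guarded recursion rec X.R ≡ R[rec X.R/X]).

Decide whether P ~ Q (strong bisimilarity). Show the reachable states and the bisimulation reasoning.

P's transition system — 3 states:
  m0 = b.a.(0 + 0 + (0 + 0)) :: —b→ m1
  m1 = a.(0 + 0 + (0 + 0)) :: —a→ m2
  m2 = 0 + 0 + (0 + 0) :: (no moves)
Q's transition system — 3 states:
  n0 = b.a.(0 + 0 + 0 + (0 + 0)) :: —b→ n1
  n1 = a.(0 + 0 + 0 + (0 + 0)) :: —a→ n2
  n2 = 0 + 0 + 0 + (0 + 0) :: (no moves)
Bisimilarity quotient blocks:
  B0 = {m0, n0}
  B1 = {m1, n1}
  B2 = {m2, n2}
m0 ∈ B0, n0 ∈ B0 → same block

YES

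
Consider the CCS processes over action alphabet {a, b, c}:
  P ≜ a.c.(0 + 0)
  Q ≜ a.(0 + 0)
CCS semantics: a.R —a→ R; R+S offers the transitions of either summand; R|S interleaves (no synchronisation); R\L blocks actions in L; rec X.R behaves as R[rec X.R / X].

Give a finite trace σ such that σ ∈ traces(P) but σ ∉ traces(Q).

Reachable graph of P (3 states):
  m0 = a.c.(0 + 0) → =a=> m1
  m1 = c.(0 + 0) → =c=> m2
  m2 = 0 + 0 → ·
Reachable graph of Q (2 states):
  n0 = a.(0 + 0) → =a=> n1
  n1 = 0 + 0 → ·
Trace ⟨ac⟩ through P, begin at {m0}:
  [1] a ⇒ {m1}
  [2] c ⇒ {m2}
  ✓ P
Trace ⟨ac⟩ through Q, begin at {n0}:
  [1] a ⇒ {n1}
  [2] c ⇒ ∅  — Q cannot continue

ac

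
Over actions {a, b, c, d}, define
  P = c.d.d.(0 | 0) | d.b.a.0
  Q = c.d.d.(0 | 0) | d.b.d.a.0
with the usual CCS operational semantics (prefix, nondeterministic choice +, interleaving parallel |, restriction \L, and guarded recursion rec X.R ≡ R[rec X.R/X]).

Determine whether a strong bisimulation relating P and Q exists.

not bisimilar

LTS(P): 16 reachable states
  u0 = c.d.d.(0 | 0) | d.b.a.0 ⊢ —c→ u1, —d→ u2
  u1 = d.d.(0 | 0) | d.b.a.0 ⊢ —d→ u3, —d→ u4
  u2 = c.d.d.(0 | 0) | b.a.0 ⊢ —b→ u5, —c→ u4
  u3 = d.(0 | 0) | d.b.a.0 ⊢ —d→ u6, —d→ u7
  u4 = d.d.(0 | 0) | b.a.0 ⊢ —b→ u8, —d→ u7
  u5 = c.d.d.(0 | 0) | a.0 ⊢ —a→ u9, —c→ u8
  u6 = 0 | 0 | d.b.a.0 ⊢ —d→ u10
  u7 = d.(0 | 0) | b.a.0 ⊢ —b→ u11, —d→ u10
  u8 = d.d.(0 | 0) | a.0 ⊢ —a→ u12, —d→ u11
  u9 = c.d.d.(0 | 0) | 0 ⊢ —c→ u12
  u10 = 0 | 0 | b.a.0 ⊢ —b→ u13
  u11 = d.(0 | 0) | a.0 ⊢ —a→ u14, —d→ u13
  u12 = d.d.(0 | 0) | 0 ⊢ —d→ u14
  u13 = 0 | 0 | a.0 ⊢ —a→ u15
  u14 = d.(0 | 0) | 0 ⊢ —d→ u15
  u15 = 0 | 0 | 0 ⊢ (no moves)
LTS(Q): 20 reachable states
  v0 = c.d.d.(0 | 0) | d.b.d.a.0 ⊢ —c→ v1, —d→ v2
  v1 = d.d.(0 | 0) | d.b.d.a.0 ⊢ —d→ v3, —d→ v4
  v2 = c.d.d.(0 | 0) | b.d.a.0 ⊢ —b→ v5, —c→ v4
  v3 = d.(0 | 0) | d.b.d.a.0 ⊢ —d→ v6, —d→ v7
  v4 = d.d.(0 | 0) | b.d.a.0 ⊢ —b→ v8, —d→ v7
  v5 = c.d.d.(0 | 0) | d.a.0 ⊢ —c→ v8, —d→ v9
  v6 = 0 | 0 | d.b.d.a.0 ⊢ —d→ v10
  v7 = d.(0 | 0) | b.d.a.0 ⊢ —b→ v11, —d→ v10
  v8 = d.d.(0 | 0) | d.a.0 ⊢ —d→ v11, —d→ v12
  v9 = c.d.d.(0 | 0) | a.0 ⊢ —a→ v13, —c→ v12
  v10 = 0 | 0 | b.d.a.0 ⊢ —b→ v14
  v11 = d.(0 | 0) | d.a.0 ⊢ —d→ v14, —d→ v15
  v12 = d.d.(0 | 0) | a.0 ⊢ —a→ v16, —d→ v15
  v13 = c.d.d.(0 | 0) | 0 ⊢ —c→ v16
  v14 = 0 | 0 | d.a.0 ⊢ —d→ v17
  v15 = d.(0 | 0) | a.0 ⊢ —a→ v18, —d→ v17
  v16 = d.d.(0 | 0) | 0 ⊢ —d→ v18
  v17 = 0 | 0 | a.0 ⊢ —a→ v19
  v18 = d.(0 | 0) | 0 ⊢ —d→ v19
  v19 = 0 | 0 | 0 ⊢ (no moves)
Coarsest stable partition (strong bisimilarity classes):
  B0 = {u0}
  B1 = {u1}
  B2 = {u4}
  B3 = {u8, v12}
  B4 = {u12, v16}
  B5 = {u14, v18}
  B6 = {u15, v19}
  B7 = {u11, v15}
  B8 = {u13, v17}
  B9 = {u7}
  B10 = {u10}
  B11 = {u3}
  B12 = {u6}
  B13 = {u2}
  B14 = {u5, v9}
  B15 = {u9, v13}
  B16 = {v0}
  B17 = {v1}
  B18 = {v3}
  B19 = {v7}
  B20 = {v10}
  B21 = {v14}
  B22 = {v11}
  B23 = {v6}
  B24 = {v4}
  B25 = {v8}
  B26 = {v2}
  B27 = {v5}
u0 ∈ B0, v0 ∈ B16 → different blocks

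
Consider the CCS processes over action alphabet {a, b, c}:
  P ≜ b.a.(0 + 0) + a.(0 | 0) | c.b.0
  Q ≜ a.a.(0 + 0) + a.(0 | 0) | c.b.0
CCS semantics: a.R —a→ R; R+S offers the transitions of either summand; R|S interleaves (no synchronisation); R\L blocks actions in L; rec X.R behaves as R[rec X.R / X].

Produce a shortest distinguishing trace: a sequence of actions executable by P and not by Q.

b

Reachable graph of P (8 states):
  u0 = b.a.(0 + 0) + a.(0 | 0) | c.b.0 | —a→ u1, —b→ u2, —c→ u3
  u1 = 0 | 0 | c.b.0 | —c→ u4
  u2 = a.(0 + 0) | —a→ u5
  u3 = a.(0 | 0) | b.0 | —a→ u4, —b→ u6
  u4 = 0 | 0 | b.0 | —b→ u7
  u5 = 0 + 0 | stopped
  u6 = a.(0 | 0) | 0 | —a→ u7
  u7 = 0 | 0 | 0 | stopped
Reachable graph of Q (8 states):
  v0 = a.a.(0 + 0) + a.(0 | 0) | c.b.0 | —a→ v1, —a→ v2, —c→ v3
  v1 = 0 | 0 | c.b.0 | —c→ v4
  v2 = a.(0 + 0) | —a→ v5
  v3 = a.(0 | 0) | b.0 | —a→ v4, —b→ v6
  v4 = 0 | 0 | b.0 | —b→ v7
  v5 = 0 + 0 | stopped
  v6 = a.(0 | 0) | 0 | —a→ v7
  v7 = 0 | 0 | 0 | stopped
Trace ⟨b⟩ through P, begin at {u0}:
  [1] b ⇒ {u2}
  P completes σ.
Trace ⟨b⟩ through Q, begin at {v0}:
  [1] b ⇒ ∅ (Q stuck)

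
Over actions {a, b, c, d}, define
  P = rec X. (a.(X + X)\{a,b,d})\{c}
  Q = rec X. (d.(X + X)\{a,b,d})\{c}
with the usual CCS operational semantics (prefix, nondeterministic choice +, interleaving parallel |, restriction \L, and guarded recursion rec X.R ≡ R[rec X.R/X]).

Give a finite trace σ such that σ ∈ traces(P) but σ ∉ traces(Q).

a

LTS(P): 2 reachable states
  u0 = rec X. (a.(X + X)\{a,b,d})\{c} | =a=> u1
  u1 = ((rec X. (a.(X + X)\{a,b,d})\{c}) + (rec X. (a.(X + X)\{a,b,d})\{c}))\{a,b,d}\{c} | deadlocked
LTS(Q): 2 reachable states
  v0 = rec X. (d.(X + X)\{a,b,d})\{c} | =d=> v1
  v1 = ((rec X. (d.(X + X)\{a,b,d})\{c}) + (rec X. (d.(X + X)\{a,b,d})\{c}))\{a,b,d}\{c} | deadlocked
Trace ⟨a⟩ through P, begin at {u0}:
  [1] a ⇒ {u1}
  P completes σ.
Trace ⟨a⟩ through Q, begin at {v0}:
  [1] a ⇒ no successor for Q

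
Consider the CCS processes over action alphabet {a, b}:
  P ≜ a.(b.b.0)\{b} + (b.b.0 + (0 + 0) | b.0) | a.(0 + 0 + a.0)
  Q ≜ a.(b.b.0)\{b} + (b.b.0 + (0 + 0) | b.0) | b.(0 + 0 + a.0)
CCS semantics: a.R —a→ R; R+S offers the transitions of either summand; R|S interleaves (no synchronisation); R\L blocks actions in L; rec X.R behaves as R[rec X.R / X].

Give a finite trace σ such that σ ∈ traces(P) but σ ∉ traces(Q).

aa

Reachable graph of P (13 states):
  s0 = a.(b.b.0)\{b} + (b.b.0 + (0 + 0) | b.0) | a.(0 + 0 + a.0) has moves ··a··> s1, ··a··> s2, ··b··> s3, ··b··> s4
  s1 = (b.b.0 + (0 + 0) | b.0) | (0 + 0 + a.0) has moves ··a··> s5, ··b··> s6, ··b··> s7
  s2 = (b.b.0)\{b} has moves ·
  s3 = (0 + 0) | 0 | a.(0 + 0 + a.0) has moves ··a··> s6
  s4 = b.0 | a.(0 + 0 + a.0) has moves ··a··> s7, ··b··> s8
  s5 = (b.b.0 + (0 + 0) | b.0) | 0 has moves ··b··> s10, ··b··> s9
  s6 = (0 + 0) | 0 | (0 + 0 + a.0) has moves ··a··> s9
  s7 = b.0 | (0 + 0 + a.0) has moves ··a··> s10, ··b··> s11
  s8 = 0 | a.(0 + 0 + a.0) has moves ··a··> s11
  s9 = (0 + 0) | 0 | 0 has moves ·
  s10 = b.0 | 0 has moves ··b··> s12
  s11 = 0 | (0 + 0 + a.0) has moves ··a··> s12
  s12 = 0 | 0 has moves ·
Reachable graph of Q (13 states):
  t0 = a.(b.b.0)\{b} + (b.b.0 + (0 + 0) | b.0) | b.(0 + 0 + a.0) has moves ··a··> t1, ··b··> t2, ··b··> t3, ··b··> t4
  t1 = (b.b.0)\{b} has moves ·
  t2 = (0 + 0) | 0 | b.(0 + 0 + a.0) has moves ··b··> t5
  t3 = (b.b.0 + (0 + 0) | b.0) | (0 + 0 + a.0) has moves ··a··> t6, ··b··> t5, ··b··> t7
  t4 = b.0 | b.(0 + 0 + a.0) has moves ··b··> t7, ··b··> t8
  t5 = (0 + 0) | 0 | (0 + 0 + a.0) has moves ··a··> t9
  t6 = (b.b.0 + (0 + 0) | b.0) | 0 has moves ··b··> t10, ··b··> t9
  t7 = b.0 | (0 + 0 + a.0) has moves ··a··> t10, ··b··> t11
  t8 = 0 | b.(0 + 0 + a.0) has moves ··b··> t11
  t9 = (0 + 0) | 0 | 0 has moves ·
  t10 = b.0 | 0 has moves ··b··> t12
  t11 = 0 | (0 + 0 + a.0) has moves ··a··> t12
  t12 = 0 | 0 has moves ·
Trace ⟨aa⟩ through P, begin at {s0}:
  after a @ step 1: {s1, s2}
  after a @ step 2: {s5}
  ✓ P
Trace ⟨aa⟩ through Q, begin at {t0}:
  after a @ step 1: {t1}
  after a @ step 2: ∅ (Q stuck)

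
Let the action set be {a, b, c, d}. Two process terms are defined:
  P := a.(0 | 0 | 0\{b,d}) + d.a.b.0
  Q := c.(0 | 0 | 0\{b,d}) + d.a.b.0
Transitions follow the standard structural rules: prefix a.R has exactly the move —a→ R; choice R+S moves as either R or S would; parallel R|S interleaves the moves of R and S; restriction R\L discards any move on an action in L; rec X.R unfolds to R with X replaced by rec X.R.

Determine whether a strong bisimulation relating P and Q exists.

NO

Reachable graph of P (5 states):
  m0 = a.(0 | 0 | 0\{b,d}) + d.a.b.0 → -a-> m1, -d-> m2
  m1 = 0 | 0 | 0\{b,d} → stopped
  m2 = a.b.0 → -a-> m3
  m3 = b.0 → -b-> m4
  m4 = 0 → stopped
Reachable graph of Q (5 states):
  n0 = c.(0 | 0 | 0\{b,d}) + d.a.b.0 → -c-> n1, -d-> n2
  n1 = 0 | 0 | 0\{b,d} → stopped
  n2 = a.b.0 → -a-> n3
  n3 = b.0 → -b-> n4
  n4 = 0 → stopped
Bisimilarity quotient blocks:
  B0 = {m0}
  B1 = {m2, n2}
  B2 = {m3, n3}
  B3 = {m1, m4, n1, n4}
  B4 = {n0}
m0 ∈ B0, n0 ∈ B4 → different blocks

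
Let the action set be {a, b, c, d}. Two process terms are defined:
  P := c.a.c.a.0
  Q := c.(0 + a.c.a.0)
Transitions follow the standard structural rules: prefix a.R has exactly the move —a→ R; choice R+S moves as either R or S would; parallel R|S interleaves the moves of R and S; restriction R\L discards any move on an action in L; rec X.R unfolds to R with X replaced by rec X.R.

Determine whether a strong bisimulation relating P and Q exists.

LTS(P): 5 reachable states
  m0 = c.a.c.a.0 → —c→ m1
  m1 = a.c.a.0 → —a→ m2
  m2 = c.a.0 → —c→ m3
  m3 = a.0 → —a→ m4
  m4 = 0 → ·
LTS(Q): 5 reachable states
  n0 = c.(0 + a.c.a.0) → —c→ n1
  n1 = 0 + a.c.a.0 → —a→ n2
  n2 = c.a.0 → —c→ n3
  n3 = a.0 → —a→ n4
  n4 = 0 → ·
Partition-refinement fixed point:
  B0 = {m0, n0}
  B1 = {m1, n1}
  B2 = {m2, n2}
  B3 = {m3, n3}
  B4 = {m4, n4}
m0 ∈ B0, n0 ∈ B0 → same block

bisimilar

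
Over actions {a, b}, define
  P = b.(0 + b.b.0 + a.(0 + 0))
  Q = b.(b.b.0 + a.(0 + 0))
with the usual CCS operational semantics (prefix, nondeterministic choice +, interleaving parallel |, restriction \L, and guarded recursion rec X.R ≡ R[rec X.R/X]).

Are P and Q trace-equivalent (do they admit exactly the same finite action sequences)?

LTS(P): 5 reachable states
  p0 = b.(0 + b.b.0 + a.(0 + 0)) ⊢ -b-> p1
  p1 = 0 + b.b.0 + a.(0 + 0) ⊢ -a-> p2, -b-> p3
  p2 = 0 + 0 ⊢ ·
  p3 = b.0 ⊢ -b-> p4
  p4 = 0 ⊢ ·
LTS(Q): 5 reachable states
  q0 = b.(b.b.0 + a.(0 + 0)) ⊢ -b-> q1
  q1 = b.b.0 + a.(0 + 0) ⊢ -a-> q2, -b-> q3
  q2 = 0 + 0 ⊢ ·
  q3 = b.0 ⊢ -b-> q4
  q4 = 0 ⊢ ·
Partition-refinement fixed point:
  B0 = {p0, q0}
  B1 = {p1, q1}
  B2 = {p2, p4, q2, q4}
  B3 = {p3, q3}
p0 ∈ B0, q0 ∈ B0 → same block
Bisimilar ⇒ trace-equivalent.

trace-equivalent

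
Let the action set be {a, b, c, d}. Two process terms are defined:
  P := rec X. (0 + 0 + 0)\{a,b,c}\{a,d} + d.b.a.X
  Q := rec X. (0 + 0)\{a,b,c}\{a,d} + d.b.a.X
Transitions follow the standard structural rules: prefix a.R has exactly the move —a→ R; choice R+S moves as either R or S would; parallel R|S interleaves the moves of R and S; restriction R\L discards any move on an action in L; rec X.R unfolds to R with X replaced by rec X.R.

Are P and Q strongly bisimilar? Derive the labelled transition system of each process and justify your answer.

P's transition system — 3 states:
  m0 = rec X. (0 + 0 + 0)\{a,b,c}\{a,d} + d.b.a.X ⊢ --d--▸ m1
  m1 = b.a.(rec X. (0 + 0 + 0)\{a,b,c}\{a,d} + d.b.a.X) ⊢ --b--▸ m2
  m2 = a.(rec X. (0 + 0 + 0)\{a,b,c}\{a,d} + d.b.a.X) ⊢ --a--▸ m0
Q's transition system — 3 states:
  n0 = rec X. (0 + 0)\{a,b,c}\{a,d} + d.b.a.X ⊢ --d--▸ n1
  n1 = b.a.(rec X. (0 + 0)\{a,b,c}\{a,d} + d.b.a.X) ⊢ --b--▸ n2
  n2 = a.(rec X. (0 + 0)\{a,b,c}\{a,d} + d.b.a.X) ⊢ --a--▸ n0
Bisimilarity quotient blocks:
  B0 = {m0, n0}
  B1 = {m1, n1}
  B2 = {m2, n2}
m0 ∈ B0, n0 ∈ B0 → same block

YES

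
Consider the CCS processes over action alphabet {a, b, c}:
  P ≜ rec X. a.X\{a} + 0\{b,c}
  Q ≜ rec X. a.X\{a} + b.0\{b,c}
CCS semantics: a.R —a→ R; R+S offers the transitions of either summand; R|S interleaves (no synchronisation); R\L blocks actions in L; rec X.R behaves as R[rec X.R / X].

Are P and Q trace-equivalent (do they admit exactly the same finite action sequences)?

P's transition system — 2 states:
  p0 = rec X. a.X\{a} + 0\{b,c} ⊢ —a→ p1
  p1 = (rec X. a.X\{a} + 0\{b,c})\{a} ⊢ ·
Q's transition system — 4 states:
  q0 = rec X. a.X\{a} + b.0\{b,c} ⊢ —a→ q1, —b→ q2
  q1 = (rec X. a.X\{a} + b.0\{b,c})\{a} ⊢ —b→ q3
  q2 = 0\{b,c} ⊢ ·
  q3 = 0\{b,c}\{a} ⊢ ·
Trace ⟨b⟩ through Q, begin at {q0}:
  step 1 (b): {q2}
  — Q admits the full trace.
Trace ⟨b⟩ through P, begin at {p0}:
  step 1 (b): ∅ (P stuck)

trace-distinct — witness ⟨b⟩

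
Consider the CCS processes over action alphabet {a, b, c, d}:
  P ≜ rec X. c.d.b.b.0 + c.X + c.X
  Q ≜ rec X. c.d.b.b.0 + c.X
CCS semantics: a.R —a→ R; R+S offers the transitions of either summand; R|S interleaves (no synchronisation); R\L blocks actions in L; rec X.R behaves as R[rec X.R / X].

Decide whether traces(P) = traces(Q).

Reachable graph of P (5 states):
  p0 = rec X. c.d.b.b.0 + c.X + c.X :: -c-> p0, -c-> p1
  p1 = d.b.b.0 :: -d-> p2
  p2 = b.b.0 :: -b-> p3
  p3 = b.0 :: -b-> p4
  p4 = 0 :: (no moves)
Reachable graph of Q (5 states):
  q0 = rec X. c.d.b.b.0 + c.X :: -c-> q0, -c-> q1
  q1 = d.b.b.0 :: -d-> q2
  q2 = b.b.0 :: -b-> q3
  q3 = b.0 :: -b-> q4
  q4 = 0 :: (no moves)
Bisimilarity quotient blocks:
  B0 = {p0, q0}
  B1 = {p1, q1}
  B2 = {p2, q2}
  B3 = {p3, q3}
  B4 = {p4, q4}
p0 ∈ B0, q0 ∈ B0 → same block
Bisimilar ⇒ trace-equivalent.

trace-equivalent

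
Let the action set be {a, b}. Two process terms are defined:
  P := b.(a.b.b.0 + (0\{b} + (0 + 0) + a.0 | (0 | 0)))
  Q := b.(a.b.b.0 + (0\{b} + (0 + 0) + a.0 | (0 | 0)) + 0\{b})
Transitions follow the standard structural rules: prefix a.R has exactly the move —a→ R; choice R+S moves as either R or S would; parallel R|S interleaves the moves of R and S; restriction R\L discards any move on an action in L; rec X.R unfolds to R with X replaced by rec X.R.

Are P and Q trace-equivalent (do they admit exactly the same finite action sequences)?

Reachable graph of P (6 states):
  u0 = b.(a.b.b.0 + (0\{b} + (0 + 0) + a.0 | (0 | 0))) :: ··b··> u1
  u1 = a.b.b.0 + (0\{b} + (0 + 0) + a.0 | (0 | 0)) :: ··a··> u2, ··a··> u3
  u2 = 0 | (0 | 0) :: stopped
  u3 = b.b.0 :: ··b··> u4
  u4 = b.0 :: ··b··> u5
  u5 = 0 :: stopped
Reachable graph of Q (6 states):
  v0 = b.(a.b.b.0 + (0\{b} + (0 + 0) + a.0 | (0 | 0)) + 0\{b}) :: ··b··> v1
  v1 = a.b.b.0 + (0\{b} + (0 + 0) + a.0 | (0 | 0)) + 0\{b} :: ··a··> v2, ··a··> v3
  v2 = 0 | (0 | 0) :: stopped
  v3 = b.b.0 :: ··b··> v4
  v4 = b.0 :: ··b··> v5
  v5 = 0 :: stopped
Coarsest stable partition (strong bisimilarity classes):
  B0 = {u0, v0}
  B1 = {u1, v1}
  B2 = {u2, u5, v2, v5}
  B3 = {u3, v3}
  B4 = {u4, v4}
u0 ∈ B0, v0 ∈ B0 → same block
Bisimilar ⇒ trace-equivalent.

YES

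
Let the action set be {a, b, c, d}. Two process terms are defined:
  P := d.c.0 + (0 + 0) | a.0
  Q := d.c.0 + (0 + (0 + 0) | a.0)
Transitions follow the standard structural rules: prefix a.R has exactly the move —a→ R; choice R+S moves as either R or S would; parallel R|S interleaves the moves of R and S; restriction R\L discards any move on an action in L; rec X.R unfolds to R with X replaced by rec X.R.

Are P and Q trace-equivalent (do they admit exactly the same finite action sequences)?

trace-equivalent

LTS(P): 4 reachable states
  m0 = d.c.0 + (0 + 0) | a.0 → --a--▸ m1, --d--▸ m2
  m1 = (0 + 0) | 0 → stopped
  m2 = c.0 → --c--▸ m3
  m3 = 0 → stopped
LTS(Q): 4 reachable states
  n0 = d.c.0 + (0 + (0 + 0) | a.0) → --a--▸ n1, --d--▸ n2
  n1 = (0 + 0) | 0 → stopped
  n2 = c.0 → --c--▸ n3
  n3 = 0 → stopped
Partition-refinement fixed point:
  B0 = {m0, n0}
  B1 = {m2, n2}
  B2 = {m1, m3, n1, n3}
m0 ∈ B0, n0 ∈ B0 → same block
Bisimilar ⇒ trace-equivalent.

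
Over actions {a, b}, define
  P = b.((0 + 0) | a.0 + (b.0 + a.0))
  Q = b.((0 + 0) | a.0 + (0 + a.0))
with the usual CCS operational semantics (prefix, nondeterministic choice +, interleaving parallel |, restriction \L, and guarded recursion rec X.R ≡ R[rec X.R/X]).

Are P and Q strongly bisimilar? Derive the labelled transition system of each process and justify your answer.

P's transition system — 4 states:
  s0 = b.((0 + 0) | a.0 + (b.0 + a.0)) → —b→ s1
  s1 = (0 + 0) | a.0 + (b.0 + a.0) → —a→ s2, —a→ s3, —b→ s3
  s2 = (0 + 0) | 0 → ∅
  s3 = 0 → ∅
Q's transition system — 4 states:
  t0 = b.((0 + 0) | a.0 + (0 + a.0)) → —b→ t1
  t1 = (0 + 0) | a.0 + (0 + a.0) → —a→ t2, —a→ t3
  t2 = (0 + 0) | 0 → ∅
  t3 = 0 → ∅
Bisimilarity quotient blocks:
  B0 = {s0}
  B1 = {s1}
  B2 = {s2, s3, t2, t3}
  B3 = {t0}
  B4 = {t1}
s0 ∈ B0, t0 ∈ B3 → different blocks

P ≁ Q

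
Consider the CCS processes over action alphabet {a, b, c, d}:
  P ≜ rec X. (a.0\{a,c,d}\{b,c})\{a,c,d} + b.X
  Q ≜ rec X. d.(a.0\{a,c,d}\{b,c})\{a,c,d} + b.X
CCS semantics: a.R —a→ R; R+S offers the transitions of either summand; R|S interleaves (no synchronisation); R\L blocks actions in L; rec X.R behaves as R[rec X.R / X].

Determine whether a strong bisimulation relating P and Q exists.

LTS(P): 1 reachable states
  u0 = rec X. (a.0\{a,c,d}\{b,c})\{a,c,d} + b.X :: =b=> u0
LTS(Q): 2 reachable states
  v0 = rec X. d.(a.0\{a,c,d}\{b,c})\{a,c,d} + b.X :: =b=> v0, =d=> v1
  v1 = (a.0\{a,c,d}\{b,c})\{a,c,d} :: (no moves)
Partition-refinement fixed point:
  B0 = {u0}
  B1 = {v0}
  B2 = {v1}
u0 ∈ B0, v0 ∈ B1 → different blocks

P ≁ Q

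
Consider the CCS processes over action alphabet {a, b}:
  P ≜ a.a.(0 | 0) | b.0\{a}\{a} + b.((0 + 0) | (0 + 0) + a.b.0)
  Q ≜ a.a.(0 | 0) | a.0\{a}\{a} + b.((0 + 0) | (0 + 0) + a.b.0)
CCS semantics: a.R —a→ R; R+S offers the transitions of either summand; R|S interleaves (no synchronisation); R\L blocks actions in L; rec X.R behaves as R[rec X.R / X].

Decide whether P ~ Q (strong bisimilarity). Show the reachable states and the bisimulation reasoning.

LTS(P): 9 reachable states
  m0 = a.a.(0 | 0) | b.0\{a}\{a} + b.((0 + 0) | (0 + 0) + a.b.0) ⊢ -a-> m1, -b-> m2, -b-> m3
  m1 = a.(0 | 0) | b.0\{a}\{a} ⊢ -a-> m4, -b-> m5
  m2 = (0 + 0) | (0 + 0) + a.b.0 ⊢ -a-> m6
  m3 = a.a.(0 | 0) | 0\{a}\{a} ⊢ -a-> m5
  m4 = 0 | 0 | b.0\{a}\{a} ⊢ -b-> m7
  m5 = a.(0 | 0) | 0\{a}\{a} ⊢ -a-> m7
  m6 = b.0 ⊢ -b-> m8
  m7 = 0 | 0 | 0\{a}\{a} ⊢ ·
  m8 = 0 ⊢ ·
LTS(Q): 9 reachable states
  n0 = a.a.(0 | 0) | a.0\{a}\{a} + b.((0 + 0) | (0 + 0) + a.b.0) ⊢ -a-> n1, -a-> n2, -b-> n3
  n1 = a.(0 | 0) | a.0\{a}\{a} ⊢ -a-> n4, -a-> n5
  n2 = a.a.(0 | 0) | 0\{a}\{a} ⊢ -a-> n5
  n3 = (0 + 0) | (0 + 0) + a.b.0 ⊢ -a-> n6
  n4 = 0 | 0 | a.0\{a}\{a} ⊢ -a-> n7
  n5 = a.(0 | 0) | 0\{a}\{a} ⊢ -a-> n7
  n6 = b.0 ⊢ -b-> n8
  n7 = 0 | 0 | 0\{a}\{a} ⊢ ·
  n8 = 0 ⊢ ·
Bisimilarity quotient blocks:
  B0 = {m0}
  B1 = {m1}
  B2 = {m4, m6, n6}
  B3 = {m7, m8, n7, n8}
  B4 = {m5, n4, n5}
  B5 = {m2, n3}
  B6 = {m3, n1, n2}
  B7 = {n0}
m0 ∈ B0, n0 ∈ B7 → different blocks

NO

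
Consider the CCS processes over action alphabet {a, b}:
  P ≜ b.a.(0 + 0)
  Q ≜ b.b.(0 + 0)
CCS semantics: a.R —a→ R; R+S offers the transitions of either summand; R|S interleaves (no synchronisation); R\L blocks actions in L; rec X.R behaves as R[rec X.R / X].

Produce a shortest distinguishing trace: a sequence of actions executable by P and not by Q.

Reachable graph of P (3 states):
  s0 = b.a.(0 + 0) ⊢ =b=> s1
  s1 = a.(0 + 0) ⊢ =a=> s2
  s2 = 0 + 0 ⊢ stopped
Reachable graph of Q (3 states):
  t0 = b.b.(0 + 0) ⊢ =b=> t1
  t1 = b.(0 + 0) ⊢ =b=> t2
  t2 = 0 + 0 ⊢ stopped
Executing ba from P (initial set {s0}):
  step 1 (b): {s1}
  step 2 (a): {s2}
  ✓ P
Executing ba from Q (initial set {t0}):
  step 1 (b): {t1}
  step 2 (a): ∅ (Q stuck)

ba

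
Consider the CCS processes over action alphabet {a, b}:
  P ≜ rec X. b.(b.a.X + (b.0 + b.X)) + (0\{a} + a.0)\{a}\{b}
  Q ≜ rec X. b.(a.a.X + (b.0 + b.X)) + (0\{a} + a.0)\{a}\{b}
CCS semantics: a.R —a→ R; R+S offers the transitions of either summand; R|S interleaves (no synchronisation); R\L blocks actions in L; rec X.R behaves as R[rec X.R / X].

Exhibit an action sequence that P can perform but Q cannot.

LTS(P): 4 reachable states
  m0 = rec X. b.(b.a.X + (b.0 + b.X)) + (0\{a} + a.0)\{a}\{b} | --b--▸ m1
  m1 = b.a.(rec X. b.(b.a.X + (b.0 + b.X)) + (0\{a} + a.0)\{a}\{b}) + (b.0 + b.(rec X. b.(b.a.X + (b.0 + b.X)) + (0\{a} + a.0)\{a}\{b})) | --b--▸ m0, --b--▸ m2, --b--▸ m3
  m2 = 0 | stopped
  m3 = a.(rec X. b.(b.a.X + (b.0 + b.X)) + (0\{a} + a.0)\{a}\{b}) | --a--▸ m0
LTS(Q): 4 reachable states
  n0 = rec X. b.(a.a.X + (b.0 + b.X)) + (0\{a} + a.0)\{a}\{b} | --b--▸ n1
  n1 = a.a.(rec X. b.(a.a.X + (b.0 + b.X)) + (0\{a} + a.0)\{a}\{b}) + (b.0 + b.(rec X. b.(a.a.X + (b.0 + b.X)) + (0\{a} + a.0)\{a}\{b})) | --a--▸ n2, --b--▸ n0, --b--▸ n3
  n2 = a.(rec X. b.(a.a.X + (b.0 + b.X)) + (0\{a} + a.0)\{a}\{b}) | --a--▸ n0
  n3 = 0 | stopped
Run σ = ⟨bba⟩ on P: start {m0}
  step 1 (b): {m1}
  step 2 (b): {m0, m2, m3}
  step 3 (a): {m0}
  — P admits the full trace.
Run σ = ⟨bba⟩ on Q: start {n0}
  step 1 (b): {n1}
  step 2 (b): {n0, n3}
  step 3 (a): ∅ (Q stuck)

bba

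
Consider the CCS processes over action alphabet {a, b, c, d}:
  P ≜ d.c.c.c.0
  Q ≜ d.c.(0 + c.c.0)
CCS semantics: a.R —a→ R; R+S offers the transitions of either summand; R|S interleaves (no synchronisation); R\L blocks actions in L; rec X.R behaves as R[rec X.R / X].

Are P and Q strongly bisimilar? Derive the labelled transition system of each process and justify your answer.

bisimilar

Reachable graph of P (5 states):
  u0 = d.c.c.c.0 :: --d--▸ u1
  u1 = c.c.c.0 :: --c--▸ u2
  u2 = c.c.0 :: --c--▸ u3
  u3 = c.0 :: --c--▸ u4
  u4 = 0 :: ·
Reachable graph of Q (5 states):
  v0 = d.c.(0 + c.c.0) :: --d--▸ v1
  v1 = c.(0 + c.c.0) :: --c--▸ v2
  v2 = 0 + c.c.0 :: --c--▸ v3
  v3 = c.0 :: --c--▸ v4
  v4 = 0 :: ·
Bisimilarity quotient blocks:
  B0 = {u0, v0}
  B1 = {u1, v1}
  B2 = {u2, v2}
  B3 = {u3, v3}
  B4 = {u4, v4}
u0 ∈ B0, v0 ∈ B0 → same block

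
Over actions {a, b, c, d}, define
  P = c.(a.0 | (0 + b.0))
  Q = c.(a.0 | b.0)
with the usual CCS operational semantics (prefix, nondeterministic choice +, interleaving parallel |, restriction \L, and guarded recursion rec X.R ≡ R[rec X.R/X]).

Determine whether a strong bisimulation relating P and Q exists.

P ~ Q

Reachable graph of P (5 states):
  m0 = c.(a.0 | (0 + b.0)) → ··c··> m1
  m1 = a.0 | (0 + b.0) → ··a··> m2, ··b··> m3
  m2 = 0 | (0 + b.0) → ··b··> m4
  m3 = a.0 | 0 → ··a··> m4
  m4 = 0 | 0 → deadlocked
Reachable graph of Q (5 states):
  n0 = c.(a.0 | b.0) → ··c··> n1
  n1 = a.0 | b.0 → ··a··> n2, ··b··> n3
  n2 = 0 | b.0 → ··b··> n4
  n3 = a.0 | 0 → ··a··> n4
  n4 = 0 | 0 → deadlocked
Partition-refinement fixed point:
  B0 = {m0, n0}
  B1 = {m1, n1}
  B2 = {m2, n2}
  B3 = {m4, n4}
  B4 = {m3, n3}
m0 ∈ B0, n0 ∈ B0 → same block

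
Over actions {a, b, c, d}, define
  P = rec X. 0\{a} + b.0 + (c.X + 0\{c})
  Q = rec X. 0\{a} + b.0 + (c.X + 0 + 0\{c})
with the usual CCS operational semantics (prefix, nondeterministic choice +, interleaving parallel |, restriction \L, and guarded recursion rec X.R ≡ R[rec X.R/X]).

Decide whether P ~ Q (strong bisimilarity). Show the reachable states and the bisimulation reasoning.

LTS(P): 2 reachable states
  m0 = rec X. 0\{a} + b.0 + (c.X + 0\{c}) :: -b-> m1, -c-> m0
  m1 = 0 :: ·
LTS(Q): 2 reachable states
  n0 = rec X. 0\{a} + b.0 + (c.X + 0 + 0\{c}) :: -b-> n1, -c-> n0
  n1 = 0 :: ·
Partition-refinement fixed point:
  B0 = {m0, n0}
  B1 = {m1, n1}
m0 ∈ B0, n0 ∈ B0 → same block

YES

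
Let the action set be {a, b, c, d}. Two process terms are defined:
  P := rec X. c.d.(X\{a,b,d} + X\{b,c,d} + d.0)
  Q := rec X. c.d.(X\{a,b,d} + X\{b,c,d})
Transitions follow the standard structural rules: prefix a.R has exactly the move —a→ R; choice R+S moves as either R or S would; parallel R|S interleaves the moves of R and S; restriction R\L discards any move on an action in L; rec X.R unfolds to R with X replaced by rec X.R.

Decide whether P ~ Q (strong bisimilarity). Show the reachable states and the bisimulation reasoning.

LTS(P): 5 reachable states
  s0 = rec X. c.d.(X\{a,b,d} + X\{b,c,d} + d.0) :: -c-> s1
  s1 = d.((rec X. c.d.(X\{a,b,d} + X\{b,c,d} + d.0))\{a,b,d} + (rec X. c.d.(X\{a,b,d} + X\{b,c,d} + d.0))\{b,c,d} + d.0) :: -d-> s2
  s2 = (rec X. c.d.(X\{a,b,d} + X\{b,c,d} + d.0))\{a,b,d} + (rec X. c.d.(X\{a,b,d} + X\{b,c,d} + d.0))\{b,c,d} + d.0 :: -c-> s3, -d-> s4
  s3 = (d.((rec X. c.d.(X\{a,b,d} + X\{b,c,d} + d.0))\{a,b,d} + (rec X. c.d.(X\{a,b,d} + X\{b,c,d} + d.0))\{b,c,d} + d.0))\{a,b,d} :: (no moves)
  s4 = 0 :: (no moves)
LTS(Q): 4 reachable states
  t0 = rec X. c.d.(X\{a,b,d} + X\{b,c,d}) :: -c-> t1
  t1 = d.((rec X. c.d.(X\{a,b,d} + X\{b,c,d}))\{a,b,d} + (rec X. c.d.(X\{a,b,d} + X\{b,c,d}))\{b,c,d}) :: -d-> t2
  t2 = (rec X. c.d.(X\{a,b,d} + X\{b,c,d}))\{a,b,d} + (rec X. c.d.(X\{a,b,d} + X\{b,c,d}))\{b,c,d} :: -c-> t3
  t3 = (d.((rec X. c.d.(X\{a,b,d} + X\{b,c,d}))\{a,b,d} + (rec X. c.d.(X\{a,b,d} + X\{b,c,d}))\{b,c,d}))\{a,b,d} :: (no moves)
Bisimilarity quotient blocks:
  B0 = {s0}
  B1 = {s1}
  B2 = {s2}
  B3 = {s3, s4, t3}
  B4 = {t0}
  B5 = {t1}
  B6 = {t2}
s0 ∈ B0, t0 ∈ B4 → different blocks

P ≁ Q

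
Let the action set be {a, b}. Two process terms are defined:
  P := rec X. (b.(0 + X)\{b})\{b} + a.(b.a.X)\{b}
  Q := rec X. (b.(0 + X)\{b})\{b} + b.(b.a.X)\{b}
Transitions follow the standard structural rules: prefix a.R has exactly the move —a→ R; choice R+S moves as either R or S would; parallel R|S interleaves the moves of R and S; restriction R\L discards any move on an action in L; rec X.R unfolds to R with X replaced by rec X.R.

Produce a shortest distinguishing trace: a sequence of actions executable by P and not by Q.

a

P's transition system — 2 states:
  p0 = rec X. (b.(0 + X)\{b})\{b} + a.(b.a.X)\{b} → -a-> p1
  p1 = (b.a.(rec X. (b.(0 + X)\{b})\{b} + a.(b.a.X)\{b}))\{b} → ∅
Q's transition system — 2 states:
  q0 = rec X. (b.(0 + X)\{b})\{b} + b.(b.a.X)\{b} → -b-> q1
  q1 = (b.a.(rec X. (b.(0 + X)\{b})\{b} + b.(b.a.X)\{b}))\{b} → ∅
Run σ = ⟨a⟩ on P: start {p0}
  step 1 (a): {p1}
  ✓ P
Run σ = ⟨a⟩ on Q: start {q0}
  step 1 (a): ∅ (Q stuck)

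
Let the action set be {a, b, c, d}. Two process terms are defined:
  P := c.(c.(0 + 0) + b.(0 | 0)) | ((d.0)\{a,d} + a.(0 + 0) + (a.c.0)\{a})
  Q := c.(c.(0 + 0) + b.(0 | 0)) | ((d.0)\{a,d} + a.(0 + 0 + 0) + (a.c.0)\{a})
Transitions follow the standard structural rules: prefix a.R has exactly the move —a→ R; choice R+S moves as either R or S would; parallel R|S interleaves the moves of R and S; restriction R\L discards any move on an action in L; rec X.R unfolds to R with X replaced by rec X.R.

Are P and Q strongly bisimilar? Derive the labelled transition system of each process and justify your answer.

LTS(P): 8 reachable states
  u0 = c.(c.(0 + 0) + b.(0 | 0)) | ((d.0)\{a,d} + a.(0 + 0) + (a.c.0)\{a}) | --a--▸ u1, --c--▸ u2
  u1 = c.(c.(0 + 0) + b.(0 | 0)) | (0 + 0) | --c--▸ u3
  u2 = (c.(0 + 0) + b.(0 | 0)) | ((d.0)\{a,d} + a.(0 + 0) + (a.c.0)\{a}) | --a--▸ u3, --b--▸ u4, --c--▸ u5
  u3 = (c.(0 + 0) + b.(0 | 0)) | (0 + 0) | --b--▸ u6, --c--▸ u7
  u4 = 0 | 0 | ((d.0)\{a,d} + a.(0 + 0) + (a.c.0)\{a}) | --a--▸ u6
  u5 = (0 + 0) | ((d.0)\{a,d} + a.(0 + 0) + (a.c.0)\{a}) | --a--▸ u7
  u6 = 0 | 0 | (0 + 0) | (no moves)
  u7 = (0 + 0) | (0 + 0) | (no moves)
LTS(Q): 8 reachable states
  v0 = c.(c.(0 + 0) + b.(0 | 0)) | ((d.0)\{a,d} + a.(0 + 0 + 0) + (a.c.0)\{a}) | --a--▸ v1, --c--▸ v2
  v1 = c.(c.(0 + 0) + b.(0 | 0)) | (0 + 0 + 0) | --c--▸ v3
  v2 = (c.(0 + 0) + b.(0 | 0)) | ((d.0)\{a,d} + a.(0 + 0 + 0) + (a.c.0)\{a}) | --a--▸ v3, --b--▸ v4, --c--▸ v5
  v3 = (c.(0 + 0) + b.(0 | 0)) | (0 + 0 + 0) | --b--▸ v6, --c--▸ v7
  v4 = 0 | 0 | ((d.0)\{a,d} + a.(0 + 0 + 0) + (a.c.0)\{a}) | --a--▸ v6
  v5 = (0 + 0) | ((d.0)\{a,d} + a.(0 + 0 + 0) + (a.c.0)\{a}) | --a--▸ v7
  v6 = 0 | 0 | (0 + 0 + 0) | (no moves)
  v7 = (0 + 0) | (0 + 0 + 0) | (no moves)
Bisimilarity quotient blocks:
  B0 = {u0, v0}
  B1 = {u2, v2}
  B2 = {u3, v3}
  B3 = {u6, u7, v6, v7}
  B4 = {u4, u5, v4, v5}
  B5 = {u1, v1}
u0 ∈ B0, v0 ∈ B0 → same block

YES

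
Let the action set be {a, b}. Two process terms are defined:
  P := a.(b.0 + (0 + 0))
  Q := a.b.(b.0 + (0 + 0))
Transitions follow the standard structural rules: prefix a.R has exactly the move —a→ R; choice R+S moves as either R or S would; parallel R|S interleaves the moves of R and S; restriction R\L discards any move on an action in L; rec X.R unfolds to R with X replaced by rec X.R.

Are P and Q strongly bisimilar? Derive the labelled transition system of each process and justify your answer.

NO

LTS(P): 3 reachable states
  s0 = a.(b.0 + (0 + 0)) ⊢ -a-> s1
  s1 = b.0 + (0 + 0) ⊢ -b-> s2
  s2 = 0 ⊢ (no moves)
LTS(Q): 4 reachable states
  t0 = a.b.(b.0 + (0 + 0)) ⊢ -a-> t1
  t1 = b.(b.0 + (0 + 0)) ⊢ -b-> t2
  t2 = b.0 + (0 + 0) ⊢ -b-> t3
  t3 = 0 ⊢ (no moves)
Coarsest stable partition (strong bisimilarity classes):
  B0 = {s0}
  B1 = {s1, t2}
  B2 = {s2, t3}
  B3 = {t0}
  B4 = {t1}
s0 ∈ B0, t0 ∈ B3 → different blocks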